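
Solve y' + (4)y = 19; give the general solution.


P(x) = 4, Q(x) = 19; integrating factor μ = e^(4x).
(μ y)' = 19e^(4x) ⇒ μ y = (19/4)e^(4x) + C.
Divide by μ: y = 19/4 + Ce^(-4x).


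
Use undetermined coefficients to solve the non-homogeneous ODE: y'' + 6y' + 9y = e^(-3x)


Characteristic polynomial (r + 3)² = 0; repeated root r = -3.
y_h = (C₁ + C₂x)e^(-3x). Forcing matches the repeated root (resonance), so try y_p = Ax² e^(-3x).
Substitute and solve for A: 2A = 1, so A = 1/2.
General solution: y = (C₁ + C₂x + (1/2)x²)e^(-3x).


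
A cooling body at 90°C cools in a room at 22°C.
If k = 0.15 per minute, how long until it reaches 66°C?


From T(t) = T_a + (T₀ - T_a)e^(-kt), set T(t) = 66:
(66 - 22) / (90 - 22) = e^(-0.15t), so t = -ln(0.647)/0.15 ≈ 2.9 minutes.


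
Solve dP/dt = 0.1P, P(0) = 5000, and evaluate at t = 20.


The ODE dP/dt = 0.1P has solution P(t) = P(0)e^(0.1t).
Substitute P(0) = 5000 and t = 20: P(20) = 5000 e^(2.00) ≈ 36945.


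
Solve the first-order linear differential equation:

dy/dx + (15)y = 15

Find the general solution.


P(x) = 15, Q(x) = 15; integrating factor μ = e^(15x).
(μ y)' = 15e^(15x) ⇒ μ y = e^(15x) + C.
Divide by μ: y = 1 + Ce^(-15x).


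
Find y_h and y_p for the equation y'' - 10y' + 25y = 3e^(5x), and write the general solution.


Characteristic polynomial (r - 5)² = 0; repeated root r = 5.
y_h = (C₁ + C₂x)e^(5x). Forcing matches the repeated root (resonance), so try y_p = Ax² e^(5x).
Substitute and solve for A: 2A = 3, so A = 3/2.
General solution: y = (C₁ + C₂x + (3/2)x²)e^(5x).


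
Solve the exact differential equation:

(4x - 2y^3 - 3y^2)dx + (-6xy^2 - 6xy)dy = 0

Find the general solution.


Check exactness: ∂M/∂y = -6y^2 - 6y and ∂N/∂x = -6y^2 - 6y; equal, so the equation is exact.
Integrate M with respect to x (treating y as constant): ∫M dx = 2x^2 - 2xy^3 - 3xy^2 + h(y).
Differentiate w.r.t. y and set equal to N: all terms match, so h'(y) = 0 and h is a constant absorbed into C.
General solution: 2x^2 - 2xy^3 - 3xy^2 = C.


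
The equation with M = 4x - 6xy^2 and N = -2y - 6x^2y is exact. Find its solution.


Check exactness: ∂M/∂y = -12xy and ∂N/∂x = -12xy; equal, so the equation is exact.
Integrate M with respect to x (treating y as constant): ∫M dx = 2x^2 - 3x^2y^2 + h(y).
Differentiate w.r.t. y and set equal to N: the x-dependent terms already match, leaving h'(y) = -2y. Integrate: h(y) = -y^2.
So F(x,y) = 2x^2 - y^2 - 3x^2y^2.
General solution: 2x^2 - y^2 - 3x^2y^2 = C.


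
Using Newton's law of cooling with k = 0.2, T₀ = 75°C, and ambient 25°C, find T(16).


Newton's law: dT/dt = -k(T - T_a) has solution T(t) = T_a + (T₀ - T_a)e^(-kt).
Plug in T_a = 25, T₀ = 75, k = 0.2, t = 16: T(16) = 25 + (50)e^(-3.20) ≈ 27.0°C.


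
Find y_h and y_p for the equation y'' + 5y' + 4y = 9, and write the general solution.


Characteristic roots of r² + 5r + 4 = 0 are -4, -1.
y_h = C₁e^(-4x) + C₂e^(-x).
Constant forcing; try y_p = A. Then 4A = 9 ⇒ A = 9/4.
General solution: y = C₁e^(-4x) + C₂e^(-x) + 9/4.


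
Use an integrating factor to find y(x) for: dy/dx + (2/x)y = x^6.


P(x) = 2/x ⇒ μ = x^2.
(x^2 y)' = x^8 ⇒ x^2 y = x^9/(9) + C.
Solve for y: y = (1/9)x^7 + C/x^2.


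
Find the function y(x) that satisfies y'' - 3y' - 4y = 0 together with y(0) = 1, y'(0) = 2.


Characteristic roots of r² - 3r - 4 = 0 are 4, -1.
General solution y = c₁ e^(4x) + c₂ e^(-x).
Apply y(0) = 1: c₁ + c₂ = 1. Apply y'(0) = 2: 4 c₁ - 1 c₂ = 2.
Solve: c₁ = 3/5, c₂ = 2/5.
Particular solution: y = (3/5)e^(4x) + (2/5)e^(-x).


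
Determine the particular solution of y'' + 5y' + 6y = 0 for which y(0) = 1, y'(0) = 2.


Characteristic roots of r² + 5r + 6 = 0 are -3, -2.
General solution y = c₁ e^(-3x) + c₂ e^(-2x).
Apply y(0) = 1: c₁ + c₂ = 1. Apply y'(0) = 2: -3 c₁ - 2 c₂ = 2.
Solve: c₁ = -4, c₂ = 5.
Particular solution: y = -4e^(-3x) + 5e^(-2x).


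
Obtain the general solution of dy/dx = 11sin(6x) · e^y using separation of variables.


Separate: e^(-y) dy = 11sin(6x) dx.
Integrate: -e^(-y) = -(11/6)cos(6x) + C₀.
Rearrange: e^(-y) = (11/6)cos(6x) + C.


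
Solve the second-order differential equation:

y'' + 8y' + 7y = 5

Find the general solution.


Characteristic roots of r² + 8r + 7 = 0 are -7, -1.
y_h = C₁e^(-7x) + C₂e^(-x).
Constant forcing; try y_p = A. Then 7A = 5 ⇒ A = 5/7.
General solution: y = C₁e^(-7x) + C₂e^(-x) + 5/7.


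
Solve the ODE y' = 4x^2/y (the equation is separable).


Separate variables: y dy = 4x^2 dx.
Integrate both sides: y²/2 = (4/3)x^3 + C₀.
Multiply by 2: y² = (8/3)x^3 + C.


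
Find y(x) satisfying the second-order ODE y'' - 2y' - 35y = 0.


Characteristic equation: r² - 2r - 35 = 0.
Factor: (r + 5)(r - 7) = 0 ⇒ r = -5, 7 (distinct real).
General solution: y = C₁e^(-5x) + C₂e^(7x).


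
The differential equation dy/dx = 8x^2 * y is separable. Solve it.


Separate variables: dy/y = 8x^2 dx.
Integrate: ln|y| = (8/3)x^3 + C₀.
Exponentiate: y = Ce^((8/3)x^3).


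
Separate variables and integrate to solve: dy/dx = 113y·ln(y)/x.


Separate: dy/[y ln(y)] = 113 dx/x.
Substitute u = ln(y): du/u = 113 dx/x.
Integrate: ln|ln(y)| = 113ln|x| + C₀, hence ln(y) = C·x^113.


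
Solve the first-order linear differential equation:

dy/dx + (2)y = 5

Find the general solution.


P(x) = 2, Q(x) = 5; integrating factor μ = e^(2x).
(μ y)' = 5e^(2x) ⇒ μ y = (5/2)e^(2x) + C.
Divide by μ: y = 5/2 + Ce^(-2x).


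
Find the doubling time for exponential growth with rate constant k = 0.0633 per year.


Exponential growth: P(t) = P₀ e^(0.0633t). Set P(t)/P₀ = 2: e^(0.0633t) = 2.
Solve: t = ln(2)/0.0633 ≈ 10.95 years.


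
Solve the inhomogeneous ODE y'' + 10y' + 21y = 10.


Characteristic roots of r² + 10r + 21 = 0 are -7, -3.
y_h = C₁e^(-7x) + C₂e^(-3x).
Constant forcing; try y_p = A. Then 21A = 10 ⇒ A = 10/21.
General solution: y = C₁e^(-7x) + C₂e^(-3x) + 10/21.


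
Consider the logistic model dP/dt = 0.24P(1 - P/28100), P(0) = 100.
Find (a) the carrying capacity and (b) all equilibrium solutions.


Logistic ODE dP/dt = 0.24P(1 - P/28100) has equilibria where dP/dt = 0, i.e. P = 0 or P = 28100.
The coefficient (1 - P/K) = 0 when P = K, identifying K = 28100 as the carrying capacity.
(a) K = 28100; (b) equilibria P = 0 and P = 28100.


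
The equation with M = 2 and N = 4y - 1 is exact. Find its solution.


Check exactness: ∂M/∂y = 0 and ∂N/∂x = 0; equal, so the equation is exact.
Integrate M with respect to x (treating y as constant): ∫M dx = 2x + h(y).
Differentiate w.r.t. y and set equal to N: the x-dependent terms already match, leaving h'(y) = 4y - 1. Integrate: h(y) = 2y^2 - y.
So F(x,y) = 2x + 2y^2 - y.
General solution: 2x + 2y^2 - y = C.


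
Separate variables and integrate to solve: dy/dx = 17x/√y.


Separate: √y dy = 17x dx.
Integrate: (2/3)y^(3/2) = (17/2)x² + C.


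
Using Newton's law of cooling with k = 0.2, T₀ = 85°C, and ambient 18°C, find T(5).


Newton's law: dT/dt = -k(T - T_a) has solution T(t) = T_a + (T₀ - T_a)e^(-kt).
Plug in T_a = 18, T₀ = 85, k = 0.2, t = 5: T(5) = 18 + (67)e^(-1.00) ≈ 42.6°C.


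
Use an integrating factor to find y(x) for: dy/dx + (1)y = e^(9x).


P(x) = 1 ⇒ μ = e^(x).
(μ y)' = e^(10x) ⇒ μ y = e^(10x)/10 + C.
Divide by μ: y = (1/10)e^(9x) + Ce^(-x).


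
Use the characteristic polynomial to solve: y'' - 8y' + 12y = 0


Characteristic equation: r² - 8r + 12 = 0.
Factor: (r - 6)(r - 2) = 0 ⇒ r = 6, 2 (distinct real).
General solution: y = C₁e^(6x) + C₂e^(2x).


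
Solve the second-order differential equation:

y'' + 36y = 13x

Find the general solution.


Homogeneous: r² + 36 = 0 ⇒ r = ±6i, y_h = C₁cos(6x) + C₂sin(6x).
Polynomial forcing; try y_p = Ax + B. Then y_p'' + 36 y_p = 36(Ax + B) = 13x, so B = 0 and A = 13/36.
General solution: y = C₁cos(6x) + C₂sin(6x) + (13/36)x.


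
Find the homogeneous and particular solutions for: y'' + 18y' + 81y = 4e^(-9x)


Characteristic polynomial (r + 9)² = 0; repeated root r = -9.
y_h = (C₁ + C₂x)e^(-9x). Forcing matches the repeated root (resonance), so try y_p = Ax² e^(-9x).
Substitute and solve for A: 2A = 4, so A = 2.
General solution: y = (C₁ + C₂x + 2x²)e^(-9x).


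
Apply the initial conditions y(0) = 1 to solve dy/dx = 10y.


General solution of y' = 10y is y = Ce^(10x).
Apply y(0) = 1: C = 1.
Particular solution: y = e^(10x).


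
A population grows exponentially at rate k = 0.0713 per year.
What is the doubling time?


Exponential growth: P(t) = P₀ e^(0.0713t). Set P(t)/P₀ = 2: e^(0.0713t) = 2.
Solve: t = ln(2)/0.0713 ≈ 9.72 years.


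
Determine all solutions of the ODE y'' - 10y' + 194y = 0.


Characteristic equation: r² - 10r + 194 = 0.
Discriminant is negative; roots r = 5 ± 13i (complex conjugate pair).
General solution uses e^(α x)(C₁ cos(β x) + C₂ sin(β x)): y = e^(5x)(C₁cos(13x) + C₂sin(13x)).


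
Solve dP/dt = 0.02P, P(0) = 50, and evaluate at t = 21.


The ODE dP/dt = 0.02P has solution P(t) = P(0)e^(0.02t).
Substitute P(0) = 50 and t = 21: P(21) = 50 e^(0.42) ≈ 76.


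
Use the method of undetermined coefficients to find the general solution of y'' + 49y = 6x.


Homogeneous: r² + 49 = 0 ⇒ r = ±7i, y_h = C₁cos(7x) + C₂sin(7x).
Polynomial forcing; try y_p = Ax + B. Then y_p'' + 49 y_p = 49(Ax + B) = 6x, so B = 0 and A = 6/49.
General solution: y = C₁cos(7x) + C₂sin(7x) + (6/49)x.


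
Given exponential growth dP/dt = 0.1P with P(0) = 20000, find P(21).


The ODE dP/dt = 0.1P has solution P(t) = P(0)e^(0.1t).
Substitute P(0) = 20000 and t = 21: P(21) = 20000 e^(2.10) ≈ 163323.


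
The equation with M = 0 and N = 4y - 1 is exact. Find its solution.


Check exactness: ∂M/∂y = 0 and ∂N/∂x = 0; equal, so the equation is exact.
Integrate M with respect to x (treating y as constant): ∫M dx = 0 + h(y).
Differentiate w.r.t. y and set equal to N: the x-dependent terms already match, leaving h'(y) = 4y - 1. Integrate: h(y) = 2y^2 - y.
So F(x,y) = 2y^2 - y.
General solution: 2y^2 - y = C.


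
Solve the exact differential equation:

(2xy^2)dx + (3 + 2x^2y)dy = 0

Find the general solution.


Check exactness: ∂M/∂y = 4xy and ∂N/∂x = 4xy; equal, so the equation is exact.
Integrate M with respect to x (treating y as constant): ∫M dx = x^2y^2 + h(y).
Differentiate w.r.t. y and set equal to N: the x-dependent terms already match, leaving h'(y) = 3. Integrate: h(y) = 3y.
So F(x,y) = 3y + x^2y^2.
General solution: 3y + x^2y^2 = C.


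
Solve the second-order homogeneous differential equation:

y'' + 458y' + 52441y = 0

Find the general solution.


Characteristic equation: r² + 458r + 52441 = 0, i.e. (r + 229)² = 0.
Repeated root r = -229; include an x factor for the second linearly independent solution.
General solution: y = (C₁ + C₂x)e^(-229x).


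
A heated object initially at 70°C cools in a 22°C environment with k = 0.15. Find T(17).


Newton's law: dT/dt = -k(T - T_a) has solution T(t) = T_a + (T₀ - T_a)e^(-kt).
Plug in T_a = 22, T₀ = 70, k = 0.15, t = 17: T(17) = 22 + (48)e^(-2.55) ≈ 25.7°C.


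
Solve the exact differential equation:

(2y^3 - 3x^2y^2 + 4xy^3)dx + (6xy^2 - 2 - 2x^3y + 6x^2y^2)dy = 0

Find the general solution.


Check exactness: ∂M/∂y = 6y^2 - 6x^2y + 12xy^2 and ∂N/∂x = 6y^2 - 6x^2y + 12xy^2; equal, so the equation is exact.
Integrate M with respect to x (treating y as constant): ∫M dx = 2xy^3 - x^3y^2 + 2x^2y^3 + h(y).
Differentiate w.r.t. y and set equal to N: the x-dependent terms already match, leaving h'(y) = -2. Integrate: h(y) = -2y.
So F(x,y) = 2xy^3 - 2y - x^3y^2 + 2x^2y^3.
General solution: 2xy^3 - 2y - x^3y^2 + 2x^2y^3 = C.


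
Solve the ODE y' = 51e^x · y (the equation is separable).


Separate variables: dy/y = 51e^x dx.
Integrate: ln|y| = 51e^x + C₀.
Exponentiate: y = Ce^(51e^x).


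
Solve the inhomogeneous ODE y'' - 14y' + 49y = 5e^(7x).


Characteristic polynomial (r - 7)² = 0; repeated root r = 7.
y_h = (C₁ + C₂x)e^(7x). Forcing matches the repeated root (resonance), so try y_p = Ax² e^(7x).
Substitute and solve for A: 2A = 5, so A = 5/2.
General solution: y = (C₁ + C₂x + (5/2)x²)e^(7x).


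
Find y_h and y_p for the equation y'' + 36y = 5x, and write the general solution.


Homogeneous: r² + 36 = 0 ⇒ r = ±6i, y_h = C₁cos(6x) + C₂sin(6x).
Polynomial forcing; try y_p = Ax + B. Then y_p'' + 36 y_p = 36(Ax + B) = 5x, so B = 0 and A = 5/36.
General solution: y = C₁cos(6x) + C₂sin(6x) + (5/36)x.


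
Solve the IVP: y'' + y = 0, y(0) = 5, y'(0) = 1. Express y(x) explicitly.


Characteristic roots of r² + 1 = 0 are ±1i, so y = C₁cos(x) + C₂sin(x).
Apply y(0) = 5: C₁ = 5. Differentiate and apply y'(0) = 1: 1·C₂ = 1, so C₂ = 1.
Particular solution: y = 5cos(x) + sin(x).


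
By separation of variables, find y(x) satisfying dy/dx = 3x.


Integrate both sides with respect to x: y = ∫ 3x dx = (3/2)x^2 + C.


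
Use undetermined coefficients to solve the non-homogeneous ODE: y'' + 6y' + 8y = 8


Characteristic roots of r² + 6r + 8 = 0 are -4, -2.
y_h = C₁e^(-4x) + C₂e^(-2x).
Constant forcing; try y_p = A. Then 8A = 8 ⇒ A = 1.
General solution: y = C₁e^(-4x) + C₂e^(-2x) + 1.


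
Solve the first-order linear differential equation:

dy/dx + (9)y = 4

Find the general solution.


P(x) = 9, Q(x) = 4; integrating factor μ = e^(9x).
(μ y)' = 4e^(9x) ⇒ μ y = (4/9)e^(9x) + C.
Divide by μ: y = 4/9 + Ce^(-9x).


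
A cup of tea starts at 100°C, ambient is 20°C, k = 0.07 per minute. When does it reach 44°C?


From T(t) = T_a + (T₀ - T_a)e^(-kt), set T(t) = 44:
(44 - 20) / (100 - 20) = e^(-0.07t), so t = -ln(0.300)/0.07 ≈ 17.2 minutes.


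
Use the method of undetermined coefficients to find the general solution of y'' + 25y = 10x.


Homogeneous: r² + 25 = 0 ⇒ r = ±5i, y_h = C₁cos(5x) + C₂sin(5x).
Polynomial forcing; try y_p = Ax + B. Then y_p'' + 25 y_p = 25(Ax + B) = 10x, so B = 0 and A = 2/5.
General solution: y = C₁cos(5x) + C₂sin(5x) + (2/5)x.


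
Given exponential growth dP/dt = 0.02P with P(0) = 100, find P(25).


The ODE dP/dt = 0.02P has solution P(t) = P(0)e^(0.02t).
Substitute P(0) = 100 and t = 25: P(25) = 100 e^(0.50) ≈ 165.


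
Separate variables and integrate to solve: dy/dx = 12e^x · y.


Separate variables: dy/y = 12e^x dx.
Integrate: ln|y| = 12e^x + C₀.
Exponentiate: y = Ce^(12e^x).


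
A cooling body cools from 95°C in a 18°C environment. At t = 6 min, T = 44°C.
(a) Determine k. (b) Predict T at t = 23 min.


Newton's law: T(t) = T_a + (T₀ - T_a)e^(-kt).
(a) Use T(6) = 44: (44 - 18)/(95 - 18) = e^(-k·6), so k = -ln(0.338)/6 ≈ 0.1810.
(b) Apply k to t = 23: T(23) = 18 + (77)e^(-4.162) ≈ 19.2°C.


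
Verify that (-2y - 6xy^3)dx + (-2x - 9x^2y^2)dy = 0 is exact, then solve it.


Check exactness: ∂M/∂y = -2 - 18xy^2 and ∂N/∂x = -2 - 18xy^2; equal, so the equation is exact.
Integrate M with respect to x (treating y as constant): ∫M dx = -2xy - 3x^2y^3 + h(y).
Differentiate w.r.t. y and set equal to N: all terms match, so h'(y) = 0 and h is a constant absorbed into C.
General solution: -2xy - 3x^2y^3 = C.


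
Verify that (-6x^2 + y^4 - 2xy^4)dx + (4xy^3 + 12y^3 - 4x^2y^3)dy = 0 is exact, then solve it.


Check exactness: ∂M/∂y = 4y^3 - 8xy^3 and ∂N/∂x = 4y^3 - 8xy^3; equal, so the equation is exact.
Integrate M with respect to x (treating y as constant): ∫M dx = -2x^3 + xy^4 - x^2y^4 + h(y).
Differentiate w.r.t. y and set equal to N: the x-dependent terms already match, leaving h'(y) = 12y^3. Integrate: h(y) = 3y^4.
So F(x,y) = -2x^3 + xy^4 + 3y^4 - x^2y^4.
General solution: -2x^3 + xy^4 + 3y^4 - x^2y^4 = C.


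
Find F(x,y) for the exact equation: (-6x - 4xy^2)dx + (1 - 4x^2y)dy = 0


Check exactness: ∂M/∂y = -8xy and ∂N/∂x = -8xy; equal, so the equation is exact.
Integrate M with respect to x (treating y as constant): ∫M dx = -3x^2 - 2x^2y^2 + h(y).
Differentiate w.r.t. y and set equal to N: the x-dependent terms already match, leaving h'(y) = 1. Integrate: h(y) = y.
So F(x,y) = -3x^2 + y - 2x^2y^2.
General solution: -3x^2 + y - 2x^2y^2 = C.


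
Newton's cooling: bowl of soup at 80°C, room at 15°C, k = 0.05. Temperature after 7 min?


Newton's law: dT/dt = -k(T - T_a) has solution T(t) = T_a + (T₀ - T_a)e^(-kt).
Plug in T_a = 15, T₀ = 80, k = 0.05, t = 7: T(7) = 15 + (65)e^(-0.35) ≈ 60.8°C.


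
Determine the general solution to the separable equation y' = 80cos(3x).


g(y) = 1, so integrate directly: y = ∫ 80cos(3x) dx = (80/3)sin(3x) + C.


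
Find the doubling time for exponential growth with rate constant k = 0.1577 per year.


Exponential growth: P(t) = P₀ e^(0.1577t). Set P(t)/P₀ = 2: e^(0.1577t) = 2.
Solve: t = ln(2)/0.1577 ≈ 4.40 years.


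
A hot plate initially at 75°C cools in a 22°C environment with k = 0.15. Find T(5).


Newton's law: dT/dt = -k(T - T_a) has solution T(t) = T_a + (T₀ - T_a)e^(-kt).
Plug in T_a = 22, T₀ = 75, k = 0.15, t = 5: T(5) = 22 + (53)e^(-0.75) ≈ 47.0°C.


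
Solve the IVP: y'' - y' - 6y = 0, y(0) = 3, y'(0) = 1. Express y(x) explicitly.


Characteristic roots of r² - r - 6 = 0 are 3, -2.
General solution y = c₁ e^(3x) + c₂ e^(-2x).
Apply y(0) = 3: c₁ + c₂ = 3. Apply y'(0) = 1: 3 c₁ - 2 c₂ = 1.
Solve: c₁ = 7/5, c₂ = 8/5.
Particular solution: y = (7/5)e^(3x) + (8/5)e^(-2x).


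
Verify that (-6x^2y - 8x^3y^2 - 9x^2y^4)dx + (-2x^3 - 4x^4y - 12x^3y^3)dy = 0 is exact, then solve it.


Check exactness: ∂M/∂y = -6x^2 - 16x^3y - 36x^2y^3 and ∂N/∂x = -6x^2 - 16x^3y - 36x^2y^3; equal, so the equation is exact.
Integrate M with respect to x (treating y as constant): ∫M dx = -2x^3y - 2x^4y^2 - 3x^3y^4 + h(y).
Differentiate w.r.t. y and set equal to N: all terms match, so h'(y) = 0 and h is a constant absorbed into C.
General solution: -2x^3y - 2x^4y^2 - 3x^3y^4 = C.


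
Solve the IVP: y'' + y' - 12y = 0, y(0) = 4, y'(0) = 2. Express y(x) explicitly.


Characteristic roots of r² + r - 12 = 0 are -4, 3.
General solution y = c₁ e^(-4x) + c₂ e^(3x).
Apply y(0) = 4: c₁ + c₂ = 4. Apply y'(0) = 2: -4 c₁ + 3 c₂ = 2.
Solve: c₁ = 10/7, c₂ = 18/7.
Particular solution: y = (10/7)e^(-4x) + (18/7)e^(3x).


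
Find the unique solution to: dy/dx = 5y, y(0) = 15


General solution of y' = 5y is y = Ce^(5x).
Apply y(0) = 15: C = 15.
Particular solution: y = 15e^(5x).


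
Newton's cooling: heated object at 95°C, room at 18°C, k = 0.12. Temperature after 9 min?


Newton's law: dT/dt = -k(T - T_a) has solution T(t) = T_a + (T₀ - T_a)e^(-kt).
Plug in T_a = 18, T₀ = 95, k = 0.12, t = 9: T(9) = 18 + (77)e^(-1.08) ≈ 44.1°C.


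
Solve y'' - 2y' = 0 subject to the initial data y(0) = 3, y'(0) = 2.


Characteristic roots of r² - 2r = 0 are 2, 0.
General solution y = c₁ e^(2x) + c₂.
Apply y(0) = 3: c₁ + c₂ = 3. Apply y'(0) = 2: 2 c₁ + 0 c₂ = 2.
Solve: c₁ = 1, c₂ = 2.
Particular solution: y = e^(2x) + 2.


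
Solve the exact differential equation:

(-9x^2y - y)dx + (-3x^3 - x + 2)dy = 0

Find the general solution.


Check exactness: ∂M/∂y = -9x^2 - 1 and ∂N/∂x = -9x^2 - 1; equal, so the equation is exact.
Integrate M with respect to x (treating y as constant): ∫M dx = -3x^3y - xy + h(y).
Differentiate w.r.t. y and set equal to N: the x-dependent terms already match, leaving h'(y) = 2. Integrate: h(y) = 2y.
So F(x,y) = -3x^3y - xy + 2y.
General solution: -3x^3y - xy + 2y = C.


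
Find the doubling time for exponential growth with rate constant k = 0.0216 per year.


Exponential growth: P(t) = P₀ e^(0.0216t). Set P(t)/P₀ = 2: e^(0.0216t) = 2.
Solve: t = ln(2)/0.0216 ≈ 32.09 years.


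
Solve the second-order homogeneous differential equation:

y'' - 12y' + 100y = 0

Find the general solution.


Characteristic equation: r² - 12r + 100 = 0.
Discriminant is negative; roots r = 6 ± 8i (complex conjugate pair).
General solution uses e^(α x)(C₁ cos(β x) + C₂ sin(β x)): y = e^(6x)(C₁cos(8x) + C₂sin(8x)).


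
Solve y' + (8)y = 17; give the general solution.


P(x) = 8, Q(x) = 17; integrating factor μ = e^(8x).
(μ y)' = 17e^(8x) ⇒ μ y = (17/8)e^(8x) + C.
Divide by μ: y = 17/8 + Ce^(-8x).


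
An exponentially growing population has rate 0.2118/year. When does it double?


Exponential growth: P(t) = P₀ e^(0.2118t). Set P(t)/P₀ = 2: e^(0.2118t) = 2.
Solve: t = ln(2)/0.2118 ≈ 3.27 years.


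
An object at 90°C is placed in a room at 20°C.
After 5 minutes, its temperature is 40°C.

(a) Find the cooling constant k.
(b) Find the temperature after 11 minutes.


Newton's law: T(t) = T_a + (T₀ - T_a)e^(-kt).
(a) Use T(5) = 40: (40 - 20)/(90 - 20) = e^(-k·5), so k = -ln(0.286)/5 ≈ 0.2506.
(b) Apply k to t = 11: T(11) = 20 + (70)e^(-2.756) ≈ 24.4°C.


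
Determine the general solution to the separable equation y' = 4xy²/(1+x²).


Separate: dy/y² = 4x/(1+x²) dx.
Integrate LHS: ∫ dy/y² = -1/y.
Integrate RHS via u = 1+x²: 2ln(1+x²) + C.
Result: -1/y = 2ln(1+x²) + C.


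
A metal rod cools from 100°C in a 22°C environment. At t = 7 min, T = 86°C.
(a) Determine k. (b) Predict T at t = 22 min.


Newton's law: T(t) = T_a + (T₀ - T_a)e^(-kt).
(a) Use T(7) = 86: (86 - 22)/(100 - 22) = e^(-k·7), so k = -ln(0.821)/7 ≈ 0.0283.
(b) Apply k to t = 22: T(22) = 22 + (78)e^(-0.622) ≈ 63.9°C.


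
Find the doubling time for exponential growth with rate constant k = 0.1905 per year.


Exponential growth: P(t) = P₀ e^(0.1905t). Set P(t)/P₀ = 2: e^(0.1905t) = 2.
Solve: t = ln(2)/0.1905 ≈ 3.64 years.


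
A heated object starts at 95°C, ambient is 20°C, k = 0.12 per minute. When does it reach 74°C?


From T(t) = T_a + (T₀ - T_a)e^(-kt), set T(t) = 74:
(74 - 20) / (95 - 20) = e^(-0.12t), so t = -ln(0.720)/0.12 ≈ 2.7 minutes.


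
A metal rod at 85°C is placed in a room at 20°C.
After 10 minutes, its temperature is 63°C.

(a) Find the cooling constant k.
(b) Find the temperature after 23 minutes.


Newton's law: T(t) = T_a + (T₀ - T_a)e^(-kt).
(a) Use T(10) = 63: (63 - 20)/(85 - 20) = e^(-k·10), so k = -ln(0.662)/10 ≈ 0.0413.
(b) Apply k to t = 23: T(23) = 20 + (65)e^(-0.950) ≈ 45.1°C.


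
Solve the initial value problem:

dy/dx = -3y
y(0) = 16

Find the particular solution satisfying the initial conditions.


General solution of y' = -3y is y = Ce^(-3x).
Apply y(0) = 16: C = 16.
Particular solution: y = 16e^(-3x).


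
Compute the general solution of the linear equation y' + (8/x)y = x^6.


P(x) = 8/x ⇒ μ = x^8.
(x^8 y)' = x^14 ⇒ x^8 y = x^15/(15) + C.
Solve for y: y = (1/15)x^7 + C/x^8.


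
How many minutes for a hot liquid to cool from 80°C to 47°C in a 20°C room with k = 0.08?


From T(t) = T_a + (T₀ - T_a)e^(-kt), set T(t) = 47:
(47 - 20) / (80 - 20) = e^(-0.08t), so t = -ln(0.450)/0.08 ≈ 10.0 minutes.


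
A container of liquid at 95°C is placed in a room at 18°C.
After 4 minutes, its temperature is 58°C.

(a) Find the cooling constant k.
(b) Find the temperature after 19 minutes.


Newton's law: T(t) = T_a + (T₀ - T_a)e^(-kt).
(a) Use T(4) = 58: (58 - 18)/(95 - 18) = e^(-k·4), so k = -ln(0.519)/4 ≈ 0.1637.
(b) Apply k to t = 19: T(19) = 18 + (77)e^(-3.111) ≈ 21.4°C.


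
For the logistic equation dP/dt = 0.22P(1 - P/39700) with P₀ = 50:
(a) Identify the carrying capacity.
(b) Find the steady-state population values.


Logistic ODE dP/dt = 0.22P(1 - P/39700) has equilibria where dP/dt = 0, i.e. P = 0 or P = 39700.
The coefficient (1 - P/K) = 0 when P = K, identifying K = 39700 as the carrying capacity.
(a) K = 39700; (b) equilibria P = 0 and P = 39700.


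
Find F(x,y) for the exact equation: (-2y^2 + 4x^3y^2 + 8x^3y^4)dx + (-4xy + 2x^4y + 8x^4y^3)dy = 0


Check exactness: ∂M/∂y = -4y + 8x^3y + 32x^3y^3 and ∂N/∂x = -4y + 8x^3y + 32x^3y^3; equal, so the equation is exact.
Integrate M with respect to x (treating y as constant): ∫M dx = -2xy^2 + x^4y^2 + 2x^4y^4 + h(y).
Differentiate w.r.t. y and set equal to N: all terms match, so h'(y) = 0 and h is a constant absorbed into C.
General solution: -2xy^2 + x^4y^2 + 2x^4y^4 = C.


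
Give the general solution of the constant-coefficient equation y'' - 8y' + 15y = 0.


Characteristic equation: r² - 8r + 15 = 0.
Factor: (r - 3)(r - 5) = 0 ⇒ r = 3, 5 (distinct real).
General solution: y = C₁e^(3x) + C₂e^(5x).


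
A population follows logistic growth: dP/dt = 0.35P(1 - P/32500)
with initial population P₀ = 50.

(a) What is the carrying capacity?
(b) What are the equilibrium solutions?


Logistic ODE dP/dt = 0.35P(1 - P/32500) has equilibria where dP/dt = 0, i.e. P = 0 or P = 32500.
The coefficient (1 - P/K) = 0 when P = K, identifying K = 32500 as the carrying capacity.
(a) K = 32500; (b) equilibria P = 0 and P = 32500.


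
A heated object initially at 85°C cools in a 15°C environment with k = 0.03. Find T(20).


Newton's law: dT/dt = -k(T - T_a) has solution T(t) = T_a + (T₀ - T_a)e^(-kt).
Plug in T_a = 15, T₀ = 85, k = 0.03, t = 20: T(20) = 15 + (70)e^(-0.60) ≈ 53.4°C.


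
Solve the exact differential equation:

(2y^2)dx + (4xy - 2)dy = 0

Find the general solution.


Check exactness: ∂M/∂y = 4y and ∂N/∂x = 4y; equal, so the equation is exact.
Integrate M with respect to x (treating y as constant): ∫M dx = 2xy^2 + h(y).
Differentiate w.r.t. y and set equal to N: the x-dependent terms already match, leaving h'(y) = -2. Integrate: h(y) = -2y.
So F(x,y) = 2xy^2 - 2y.
General solution: 2xy^2 - 2y = C.


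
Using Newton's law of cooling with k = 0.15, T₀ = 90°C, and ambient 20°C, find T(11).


Newton's law: dT/dt = -k(T - T_a) has solution T(t) = T_a + (T₀ - T_a)e^(-kt).
Plug in T_a = 20, T₀ = 90, k = 0.15, t = 11: T(11) = 20 + (70)e^(-1.65) ≈ 33.4°C.


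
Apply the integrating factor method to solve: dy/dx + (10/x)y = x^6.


P(x) = 10/x ⇒ μ = x^10.
(x^10 y)' = x^16 ⇒ x^10 y = x^17/(17) + C.
Solve for y: y = (1/17)x^7 + C/x^10.


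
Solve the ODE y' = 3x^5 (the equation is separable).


Integrate both sides with respect to x: y = ∫ 3x^5 dx = (1/2)x^6 + C.


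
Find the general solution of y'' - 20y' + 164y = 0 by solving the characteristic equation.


Characteristic equation: r² - 20r + 164 = 0.
Discriminant is negative; roots r = 10 ± 8i (complex conjugate pair).
General solution uses e^(α x)(C₁ cos(β x) + C₂ sin(β x)): y = e^(10x)(C₁cos(8x) + C₂sin(8x)).


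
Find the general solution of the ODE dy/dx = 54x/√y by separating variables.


Separate: √y dy = 54x dx.
Integrate: (2/3)y^(3/2) = 27x² + C.


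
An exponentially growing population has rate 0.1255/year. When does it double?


Exponential growth: P(t) = P₀ e^(0.1255t). Set P(t)/P₀ = 2: e^(0.1255t) = 2.
Solve: t = ln(2)/0.1255 ≈ 5.52 years.


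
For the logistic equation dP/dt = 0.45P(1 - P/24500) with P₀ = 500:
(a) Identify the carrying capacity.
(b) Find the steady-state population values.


Logistic ODE dP/dt = 0.45P(1 - P/24500) has equilibria where dP/dt = 0, i.e. P = 0 or P = 24500.
The coefficient (1 - P/K) = 0 when P = K, identifying K = 24500 as the carrying capacity.
(a) K = 24500; (b) equilibria P = 0 and P = 24500.


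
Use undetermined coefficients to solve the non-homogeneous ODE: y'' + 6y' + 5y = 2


Characteristic roots of r² + 6r + 5 = 0 are -5, -1.
y_h = C₁e^(-5x) + C₂e^(-x).
Constant forcing; try y_p = A. Then 5A = 2 ⇒ A = 2/5.
General solution: y = C₁e^(-5x) + C₂e^(-x) + 2/5.


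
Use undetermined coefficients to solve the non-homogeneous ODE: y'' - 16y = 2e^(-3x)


Characteristic roots of r² - 16 = 0 are -4, 4.
y_h = C₁e^(-4x) + C₂e^(4x).
Forcing exponent -3 is not a characteristic root; try y_p = Ae^(-3x).
Substitute: A·(9 + (0)·-3 + (-16)) = A·-7 = 2, so A = -2/7.
General solution: y = C₁e^(-4x) + C₂e^(4x) - (2/7)e^(-3x).


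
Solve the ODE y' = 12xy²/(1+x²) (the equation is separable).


Separate: dy/y² = 12x/(1+x²) dx.
Integrate LHS: ∫ dy/y² = -1/y.
Integrate RHS via u = 1+x²: 6ln(1+x²) + C.
Result: -1/y = 6ln(1+x²) + C.


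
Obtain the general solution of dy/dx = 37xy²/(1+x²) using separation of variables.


Separate: dy/y² = 37x/(1+x²) dx.
Integrate LHS: ∫ dy/y² = -1/y.
Integrate RHS via u = 1+x²: (37/2)ln(1+x²) + C.
Result: -1/y = (37/2)ln(1+x²) + C.


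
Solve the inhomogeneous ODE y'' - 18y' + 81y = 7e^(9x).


Characteristic polynomial (r - 9)² = 0; repeated root r = 9.
y_h = (C₁ + C₂x)e^(9x). Forcing matches the repeated root (resonance), so try y_p = Ax² e^(9x).
Substitute and solve for A: 2A = 7, so A = 7/2.
General solution: y = (C₁ + C₂x + (7/2)x²)e^(9x).


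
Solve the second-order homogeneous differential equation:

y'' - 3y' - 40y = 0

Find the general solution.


Characteristic equation: r² - 3r - 40 = 0.
Factor: (r - 8)(r + 5) = 0 ⇒ r = 8, -5 (distinct real).
General solution: y = C₁e^(8x) + C₂e^(-5x).


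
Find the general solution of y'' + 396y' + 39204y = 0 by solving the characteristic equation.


Characteristic equation: r² + 396r + 39204 = 0, i.e. (r + 198)² = 0.
Repeated root r = -198; include an x factor for the second linearly independent solution.
General solution: y = (C₁ + C₂x)e^(-198x).


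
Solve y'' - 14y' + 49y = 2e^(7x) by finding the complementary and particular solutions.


Characteristic polynomial (r - 7)² = 0; repeated root r = 7.
y_h = (C₁ + C₂x)e^(7x). Forcing matches the repeated root (resonance), so try y_p = Ax² e^(7x).
Substitute and solve for A: 2A = 2, so A = 1.
General solution: y = (C₁ + C₂x + x²)e^(7x).


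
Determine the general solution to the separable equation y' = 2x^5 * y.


Separate variables: dy/y = 2x^5 dx.
Integrate: ln|y| = (1/3)x^6 + C₀.
Exponentiate: y = Ce^((1/3)x^6).


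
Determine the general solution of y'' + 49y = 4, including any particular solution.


Homogeneous part: r² + 49 = 0 ⇒ r = ±7i, so y_h = C₁cos(7x) + C₂sin(7x).
Try constant y_p = A; plug in: 49A = 4 ⇒ A = 4/49.
General solution: y = C₁cos(7x) + C₂sin(7x) + 4/49.


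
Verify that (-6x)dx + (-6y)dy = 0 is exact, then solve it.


Check exactness: ∂M/∂y = 0 and ∂N/∂x = 0; equal, so the equation is exact.
Integrate M with respect to x (treating y as constant): ∫M dx = -3x^2 + h(y).
Differentiate w.r.t. y and set equal to N: the x-dependent terms already match, leaving h'(y) = -6y. Integrate: h(y) = -3y^2.
So F(x,y) = -3x^2 - 3y^2.
General solution: -3x^2 - 3y^2 = C.


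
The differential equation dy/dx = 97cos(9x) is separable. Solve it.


g(y) = 1, so integrate directly: y = ∫ 97cos(9x) dx = (97/9)sin(9x) + C.


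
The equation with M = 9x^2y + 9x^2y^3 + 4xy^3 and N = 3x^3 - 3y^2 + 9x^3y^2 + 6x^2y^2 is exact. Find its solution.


Check exactness: ∂M/∂y = 9x^2 + 27x^2y^2 + 12xy^2 and ∂N/∂x = 9x^2 + 27x^2y^2 + 12xy^2; equal, so the equation is exact.
Integrate M with respect to x (treating y as constant): ∫M dx = 3x^3y + 3x^3y^3 + 2x^2y^3 + h(y).
Differentiate w.r.t. y and set equal to N: the x-dependent terms already match, leaving h'(y) = -3y^2. Integrate: h(y) = -y^3.
So F(x,y) = 3x^3y - y^3 + 3x^3y^3 + 2x^2y^3.
General solution: 3x^3y - y^3 + 3x^3y^3 + 2x^2y^3 = C.


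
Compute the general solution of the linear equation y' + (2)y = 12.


P(x) = 2, Q(x) = 12; integrating factor μ = e^(2x).
(μ y)' = 12e^(2x) ⇒ μ y = 6e^(2x) + C.
Divide by μ: y = 6 + Ce^(-2x).


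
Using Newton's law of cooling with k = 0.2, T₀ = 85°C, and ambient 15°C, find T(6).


Newton's law: dT/dt = -k(T - T_a) has solution T(t) = T_a + (T₀ - T_a)e^(-kt).
Plug in T_a = 15, T₀ = 85, k = 0.2, t = 6: T(6) = 15 + (70)e^(-1.20) ≈ 36.1°C.


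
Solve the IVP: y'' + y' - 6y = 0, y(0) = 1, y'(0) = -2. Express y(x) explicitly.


Characteristic roots of r² + r - 6 = 0 are -3, 2.
General solution y = c₁ e^(-3x) + c₂ e^(2x).
Apply y(0) = 1: c₁ + c₂ = 1. Apply y'(0) = -2: -3 c₁ + 2 c₂ = -2.
Solve: c₁ = 4/5, c₂ = 1/5.
Particular solution: y = (4/5)e^(-3x) + (1/5)e^(2x).


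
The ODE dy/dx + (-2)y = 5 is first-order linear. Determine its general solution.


P(x) = -2 ⇒ μ = e^(-2x).
(μ y)' = 5e^(-2x) ⇒ μ y = -(5/2)e^(-2x) + C.
Divide by μ: y = -5/2 + Ce^(2x).


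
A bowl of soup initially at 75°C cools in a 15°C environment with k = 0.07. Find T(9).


Newton's law: dT/dt = -k(T - T_a) has solution T(t) = T_a + (T₀ - T_a)e^(-kt).
Plug in T_a = 15, T₀ = 75, k = 0.07, t = 9: T(9) = 15 + (60)e^(-0.63) ≈ 47.0°C.


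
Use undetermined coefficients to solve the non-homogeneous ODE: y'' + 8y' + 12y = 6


Characteristic roots of r² + 8r + 12 = 0 are -6, -2.
y_h = C₁e^(-6x) + C₂e^(-2x).
Constant forcing; try y_p = A. Then 12A = 6 ⇒ A = 1/2.
General solution: y = C₁e^(-6x) + C₂e^(-2x) + 1/2.


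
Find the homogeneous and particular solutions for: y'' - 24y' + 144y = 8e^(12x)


Characteristic polynomial (r - 12)² = 0; repeated root r = 12.
y_h = (C₁ + C₂x)e^(12x). Forcing matches the repeated root (resonance), so try y_p = Ax² e^(12x).
Substitute and solve for A: 2A = 8, so A = 4.
General solution: y = (C₁ + C₂x + 4x²)e^(12x).


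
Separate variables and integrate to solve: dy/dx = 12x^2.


Integrate both sides with respect to x: y = ∫ 12x^2 dx = 4x^3 + C.


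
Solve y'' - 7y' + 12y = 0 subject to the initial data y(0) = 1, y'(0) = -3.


Characteristic roots of r² - 7r + 12 = 0 are 4, 3.
General solution y = c₁ e^(4x) + c₂ e^(3x).
Apply y(0) = 1: c₁ + c₂ = 1. Apply y'(0) = -3: 4 c₁ + 3 c₂ = -3.
Solve: c₁ = -6, c₂ = 7.
Particular solution: y = -6e^(4x) + 7e^(3x).


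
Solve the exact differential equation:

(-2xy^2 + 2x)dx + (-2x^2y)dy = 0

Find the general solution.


Check exactness: ∂M/∂y = -4xy and ∂N/∂x = -4xy; equal, so the equation is exact.
Integrate M with respect to x (treating y as constant): ∫M dx = -x^2y^2 + x^2 + h(y).
Differentiate w.r.t. y and set equal to N: all terms match, so h'(y) = 0 and h is a constant absorbed into C.
General solution: -x^2y^2 + x^2 = C.


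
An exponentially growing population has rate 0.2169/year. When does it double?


Exponential growth: P(t) = P₀ e^(0.2169t). Set P(t)/P₀ = 2: e^(0.2169t) = 2.
Solve: t = ln(2)/0.2169 ≈ 3.20 years.


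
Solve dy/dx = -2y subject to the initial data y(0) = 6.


General solution of y' = -2y is y = Ce^(-2x).
Apply y(0) = 6: C = 6.
Particular solution: y = 6e^(-2x).


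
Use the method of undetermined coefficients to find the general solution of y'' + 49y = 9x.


Homogeneous: r² + 49 = 0 ⇒ r = ±7i, y_h = C₁cos(7x) + C₂sin(7x).
Polynomial forcing; try y_p = Ax + B. Then y_p'' + 49 y_p = 49(Ax + B) = 9x, so B = 0 and A = 9/49.
General solution: y = C₁cos(7x) + C₂sin(7x) + (9/49)x.


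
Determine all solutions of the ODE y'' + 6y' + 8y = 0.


Characteristic equation: r² + 6r + 8 = 0.
Factor: (r + 2)(r + 4) = 0 ⇒ r = -2, -4 (distinct real).
General solution: y = C₁e^(-2x) + C₂e^(-4x).


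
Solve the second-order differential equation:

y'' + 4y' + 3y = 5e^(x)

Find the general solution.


Characteristic roots of r² + 4r + 3 = 0 are -1, -3.
y_h = C₁e^(-x) + C₂e^(-3x).
Forcing exponent 1 is not a characteristic root; try y_p = Ae^(x).
Substitute: A·(1 + (4)·1 + (3)) = A·8 = 5, so A = 5/8.
General solution: y = C₁e^(-x) + C₂e^(-3x) + (5/8)e^(x).


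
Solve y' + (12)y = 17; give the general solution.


P(x) = 12, Q(x) = 17; integrating factor μ = e^(12x).
(μ y)' = 17e^(12x) ⇒ μ y = (17/12)e^(12x) + C.
Divide by μ: y = 17/12 + Ce^(-12x).


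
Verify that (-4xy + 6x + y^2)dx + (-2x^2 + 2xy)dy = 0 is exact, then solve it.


Check exactness: ∂M/∂y = -4x + 2y and ∂N/∂x = -4x + 2y; equal, so the equation is exact.
Integrate M with respect to x (treating y as constant): ∫M dx = -2x^2y + 3x^2 + xy^2 + h(y).
Differentiate w.r.t. y and set equal to N: all terms match, so h'(y) = 0 and h is a constant absorbed into C.
General solution: -2x^2y + 3x^2 + xy^2 = C.


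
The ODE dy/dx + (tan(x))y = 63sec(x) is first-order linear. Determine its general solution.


P(x) = tan(x) ⇒ μ = e^(∫tan(x)dx) = sec(x).
(sec(x) y)' = 63sec²(x) ⇒ sec(x) y = 63tan(x) + C.
Multiply by cos(x): y = 63sin(x) + C·cos(x).


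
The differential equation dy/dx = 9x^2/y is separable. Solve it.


Separate variables: y dy = 9x^2 dx.
Integrate both sides: y²/2 = 3x^3 + C₀.
Multiply by 2: y² = 6x^3 + C.


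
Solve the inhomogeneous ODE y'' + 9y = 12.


Homogeneous part: r² + 9 = 0 ⇒ r = ±3i, so y_h = C₁cos(3x) + C₂sin(3x).
Try constant y_p = A; plug in: 9A = 12 ⇒ A = 4/3.
General solution: y = C₁cos(3x) + C₂sin(3x) + 4/3.


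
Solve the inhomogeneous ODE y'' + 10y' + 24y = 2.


Characteristic roots of r² + 10r + 24 = 0 are -4, -6.
y_h = C₁e^(-4x) + C₂e^(-6x).
Constant forcing; try y_p = A. Then 24A = 2 ⇒ A = 1/12.
General solution: y = C₁e^(-4x) + C₂e^(-6x) + 1/12.


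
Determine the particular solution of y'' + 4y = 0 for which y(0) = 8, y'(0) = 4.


Characteristic roots of r² + 4 = 0 are ±2i, so y = C₁cos(2x) + C₂sin(2x).
Apply y(0) = 8: C₁ = 8. Differentiate and apply y'(0) = 4: 2·C₂ = 4, so C₂ = 2.
Particular solution: y = 8cos(2x) + 2sin(2x).


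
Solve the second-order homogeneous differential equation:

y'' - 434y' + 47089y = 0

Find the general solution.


Characteristic equation: r² - 434r + 47089 = 0, i.e. (r - 217)² = 0.
Repeated root r = 217; include an x factor for the second linearly independent solution.
General solution: y = (C₁ + C₂x)e^(217x).


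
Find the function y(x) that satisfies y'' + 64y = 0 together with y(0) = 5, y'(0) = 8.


Characteristic roots of r² + 64 = 0 are ±8i, so y = C₁cos(8x) + C₂sin(8x).
Apply y(0) = 5: C₁ = 5. Differentiate and apply y'(0) = 8: 8·C₂ = 8, so C₂ = 1.
Particular solution: y = 5cos(8x) + sin(8x).


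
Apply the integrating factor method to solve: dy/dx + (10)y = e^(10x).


P(x) = 10 ⇒ μ = e^(10x).
(μ y)' = e^(20x) ⇒ μ y = (1/20)e^(20x) + C.
Divide by μ: y = (1/20)e^(10x) + Ce^(-10x).


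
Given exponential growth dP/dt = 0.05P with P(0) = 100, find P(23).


The ODE dP/dt = 0.05P has solution P(t) = P(0)e^(0.05t).
Substitute P(0) = 100 and t = 23: P(23) = 100 e^(1.15) ≈ 316.


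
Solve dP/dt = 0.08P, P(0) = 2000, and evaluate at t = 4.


The ODE dP/dt = 0.08P has solution P(t) = P(0)e^(0.08t).
Substitute P(0) = 2000 and t = 4: P(4) = 2000 e^(0.32) ≈ 2754.


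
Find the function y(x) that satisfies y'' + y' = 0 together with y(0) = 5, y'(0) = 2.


Characteristic roots of r² + r = 0 are 0, -1.
General solution y = c₁ + c₂ e^(-x).
Apply y(0) = 5: c₁ + c₂ = 5. Apply y'(0) = 2: 0 c₁ - 1 c₂ = 2.
Solve: c₁ = 7, c₂ = -2.
Particular solution: y = 7 - 2e^(-x).


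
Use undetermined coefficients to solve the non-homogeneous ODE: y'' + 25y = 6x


Homogeneous: r² + 25 = 0 ⇒ r = ±5i, y_h = C₁cos(5x) + C₂sin(5x).
Polynomial forcing; try y_p = Ax + B. Then y_p'' + 25 y_p = 25(Ax + B) = 6x, so B = 0 and A = 6/25.
General solution: y = C₁cos(5x) + C₂sin(5x) + (6/25)x.


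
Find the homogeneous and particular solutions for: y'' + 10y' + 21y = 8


Characteristic roots of r² + 10r + 21 = 0 are -3, -7.
y_h = C₁e^(-3x) + C₂e^(-7x).
Constant forcing; try y_p = A. Then 21A = 8 ⇒ A = 8/21.
General solution: y = C₁e^(-3x) + C₂e^(-7x) + 8/21.


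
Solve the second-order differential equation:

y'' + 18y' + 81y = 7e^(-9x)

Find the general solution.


Characteristic polynomial (r + 9)² = 0; repeated root r = -9.
y_h = (C₁ + C₂x)e^(-9x). Forcing matches the repeated root (resonance), so try y_p = Ax² e^(-9x).
Substitute and solve for A: 2A = 7, so A = 7/2.
General solution: y = (C₁ + C₂x + (7/2)x²)e^(-9x).
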